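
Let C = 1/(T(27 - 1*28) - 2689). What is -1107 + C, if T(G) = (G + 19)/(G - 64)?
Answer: -193506986/174803 ≈ -1107.0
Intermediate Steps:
T(G) = (19 + G)/(-64 + G)
C = -65/174803 (C = 1/((19 + (27 - 1*28))/(-64 + (27 - 1*28)) - 2689) = 1/((19 + (27 - 28))/(-64 + (27 - 28)) - 2689) = 1/((19 - 1)/(-64 - 1) - 2689) = 1/(18/(-65) - 2689) = 1/(-1/65*18 - 2689) = 1/(-18/65 - 2689) = 1/(-174803/65) = -65/174803 ≈ -0.00037185)
-1107 + C = -1107 - 65/174803 = -193506986/174803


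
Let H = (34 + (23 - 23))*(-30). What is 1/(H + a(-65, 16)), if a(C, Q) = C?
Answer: -1/1085 ≈ -0.00092166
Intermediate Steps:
H = -1020 (H = (34 + 0)*(-30) = 34*(-30) = -1020)
1/(H + a(-65, 16)) = 1/(-1020 - 65) = 1/(-1085) = -1/1085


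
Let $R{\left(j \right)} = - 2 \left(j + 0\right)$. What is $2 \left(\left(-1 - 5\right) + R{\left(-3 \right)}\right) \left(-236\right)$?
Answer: $0$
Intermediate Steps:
$R{\left(j \right)} = - 2 j$
$2 \left(\left(-1 - 5\right) + R{\left(-3 \right)}\right) \left(-236\right) = 2 \left(\left(-1 - 5\right) - -6\right) \left(-236\right) = 2 \left(\left(-1 - 5\right) + 6\right) \left(-236\right) = 2 \left(-6 + 6\right) \left(-236\right) = 2 \cdot 0 \left(-236\right) = 0 \left(-236\right) = 0$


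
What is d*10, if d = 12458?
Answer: 124580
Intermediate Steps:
d*10 = 12458*10 = 124580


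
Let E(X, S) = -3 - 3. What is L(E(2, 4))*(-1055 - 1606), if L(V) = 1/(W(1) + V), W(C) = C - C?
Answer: 887/2 ≈ 443.50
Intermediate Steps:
E(X, S) = -6
W(C) = 0
L(V) = 1/V (L(V) = 1/(0 + V) = 1/V)
L(E(2, 4))*(-1055 - 1606) = (-1055 - 1606)/(-6) = -1/6*(-2661) = 887/2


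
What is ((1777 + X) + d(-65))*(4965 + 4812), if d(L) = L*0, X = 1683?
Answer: 33828420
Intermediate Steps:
d(L) = 0
((1777 + X) + d(-65))*(4965 + 4812) = ((1777 + 1683) + 0)*(4965 + 4812) = (3460 + 0)*9777 = 3460*9777 = 33828420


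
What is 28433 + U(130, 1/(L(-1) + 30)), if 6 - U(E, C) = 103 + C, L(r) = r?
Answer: 821743/29 ≈ 28336.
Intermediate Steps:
U(E, C) = -97 - C (U(E, C) = 6 - (103 + C) = 6 + (-103 - C) = -97 - C)
28433 + U(130, 1/(L(-1) + 30)) = 28433 + (-97 - 1/(-1 + 30)) = 28433 + (-97 - 1/29) = 28433 - 2814/29 = 821743/29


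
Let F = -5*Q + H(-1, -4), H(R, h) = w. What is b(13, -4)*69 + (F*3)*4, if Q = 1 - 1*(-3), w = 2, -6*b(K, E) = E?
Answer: -170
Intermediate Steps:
b(K, E) = -E/6
H(R, h) = 2
Q = 4 (Q = 1 + 3 = 4)
F = -18 (F = -5*4 + 2 = -20 + 2 = -18)
b(13, -4)*69 + (F*3)*4 = -⅙*(-4)*69 - 18*3*4 = (⅔)*69 - 54*4 = 46 - 216 = -170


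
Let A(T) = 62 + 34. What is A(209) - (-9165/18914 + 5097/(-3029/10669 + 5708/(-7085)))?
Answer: 2479170992478841/519246779646 ≈ 4774.6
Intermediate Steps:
A(T) = 96
A(209) - (-9165/18914 + 5097/(-3029/10669 + 5708/(-7085))) = 96 - (-9165/18914 + 5097/(-3029/10669 + 5708/(-7085))) = 96 - (-9165*1/18914 + 5097/(-3029*1/10669 + 5708*(-1/7085))) = 96 - (-9165/18914 + 5097/(-3029/10669 - 5708/7085)) = 96 - (-9165/18914 + 5097/(-82359117/75589865)) = 96 - (-9165/18914 + 5097*(-75589865/82359117)) = 96 - (-9165/18914 - 128427180635/27453039) = 96 - 1*(-2429323301632825/519246779646) = 96 + 2429323301632825/519246779646 = 2479170992478841/519246779646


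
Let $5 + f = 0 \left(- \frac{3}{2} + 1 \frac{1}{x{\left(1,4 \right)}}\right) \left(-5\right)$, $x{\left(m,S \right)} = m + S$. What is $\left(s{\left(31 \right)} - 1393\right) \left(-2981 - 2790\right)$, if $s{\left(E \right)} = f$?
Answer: $8067858$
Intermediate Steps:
$x{\left(m,S \right)} = S + m$
$f = -5$ ($f = -5 + 0 \left(- \frac{3}{2} + 1 \frac{1}{4 + 1}\right) \left(-5\right) = -5 + 0 \left(\left(-3\right) \frac{1}{2} + 1 \cdot \frac{1}{5}\right) \left(-5\right) = -5 + 0 \left(- \frac{3}{2} + 1 \cdot \frac{1}{5}\right) \left(-5\right) = -5 + 0 \left(- \frac{3}{2} + \frac{1}{5}\right) \left(-5\right) = -5 + 0 \left(- \frac{13}{10}\right) \left(-5\right) = -5 + 0 \left(-5\right) = -5 + 0 = -5$)
$s{\left(E \right)} = -5$
$\left(s{\left(31 \right)} - 1393\right) \left(-2981 - 2790\right) = \left(-5 - 1393\right) \left(-2981 - 2790\right) = \left(-1398\right) \left(-5771\right) = 8067858$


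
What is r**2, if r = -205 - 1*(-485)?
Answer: 78400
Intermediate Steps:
r = 280 (r = -205 + 485 = 280)
r**2 = 280**2 = 78400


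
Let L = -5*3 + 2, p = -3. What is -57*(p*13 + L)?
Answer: 2964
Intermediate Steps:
L = -13 (L = -15 + 2 = -13)
-57*(p*13 + L) = -57*(-3*13 - 13) = -57*(-39 - 13) = -57*(-52) = 2964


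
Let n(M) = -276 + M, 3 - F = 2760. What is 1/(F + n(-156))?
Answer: -1/3189 ≈ -0.00031358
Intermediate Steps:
F = -2757 (F = 3 - 1*2760 = 3 - 2760 = -2757)
1/(F + n(-156)) = 1/(-2757 + (-276 - 156)) = 1/(-2757 - 432) = 1/(-3189) = -1/3189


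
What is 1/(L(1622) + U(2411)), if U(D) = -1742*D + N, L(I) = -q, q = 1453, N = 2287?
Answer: -1/4199128 ≈ -2.3814e-7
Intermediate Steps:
L(I) = -1453 (L(I) = -1*1453 = -1453)
U(D) = 2287 - 1742*D (U(D) = -1742*D + 2287 = 2287 - 1742*D)
1/(L(1622) + U(2411)) = 1/(-1453 + (2287 - 1742*2411)) = 1/(-1453 + (2287 - 4199962)) = 1/(-1453 - 4197675) = 1/(-4199128) = -1/4199128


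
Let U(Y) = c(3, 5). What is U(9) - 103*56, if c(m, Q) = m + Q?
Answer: -5760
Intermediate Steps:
c(m, Q) = Q + m
U(Y) = 8 (U(Y) = 5 + 3 = 8)
U(9) - 103*56 = 8 - 103*56 = 8 - 5768 = -5760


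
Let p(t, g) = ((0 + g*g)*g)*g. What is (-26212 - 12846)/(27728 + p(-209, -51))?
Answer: -39058/6792929 ≈ -0.0057498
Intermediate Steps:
p(t, g) = g⁴ (p(t, g) = ((0 + g²)*g)*g = (g²*g)*g = g³*g = g⁴)
(-26212 - 12846)/(27728 + p(-209, -51)) = (-26212 - 12846)/(27728 + (-51)⁴) = -39058/(27728 + 6765201) = -39058/6792929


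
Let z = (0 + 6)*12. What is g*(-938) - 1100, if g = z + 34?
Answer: -100528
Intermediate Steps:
z = 72 (z = 6*12 = 72)
g = 106 (g = 72 + 34 = 106)
g*(-938) - 1100 = 106*(-938) - 1100 = -99428 - 1100 = -100528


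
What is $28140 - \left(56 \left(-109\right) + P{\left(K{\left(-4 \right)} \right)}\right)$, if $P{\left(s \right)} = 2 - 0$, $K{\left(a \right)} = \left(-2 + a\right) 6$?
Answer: $34242$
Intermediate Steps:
$K{\left(a \right)} = -12 + 6 a$
$P{\left(s \right)} = 2$ ($P{\left(s \right)} = 2 + 0 = 2$)
$28140 - \left(56 \left(-109\right) + P{\left(K{\left(-4 \right)} \right)}\right) = 28140 - \left(56 \left(-109\right) + 2\right) = 28140 - \left(-6104 + 2\right) = 28140 - -6102 = 28140 + 6102 = 34242$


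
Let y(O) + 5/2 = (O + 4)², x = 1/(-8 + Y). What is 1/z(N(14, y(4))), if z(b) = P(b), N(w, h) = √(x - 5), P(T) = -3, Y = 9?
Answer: -⅓ ≈ -0.33333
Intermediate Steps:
x = 1 (x = 1/(-8 + 9) = 1/1 = 1)
y(O) = -5/2 + (4 + O)² (y(O) = -5/2 + (O + 4)² = -5/2 + (4 + O)²)
N(w, h) = 2*I (N(w, h) = √(1 - 5) = √(-4) = 2*I)
z(b) = -3
1/z(N(14, y(4))) = 1/(-3) = -⅓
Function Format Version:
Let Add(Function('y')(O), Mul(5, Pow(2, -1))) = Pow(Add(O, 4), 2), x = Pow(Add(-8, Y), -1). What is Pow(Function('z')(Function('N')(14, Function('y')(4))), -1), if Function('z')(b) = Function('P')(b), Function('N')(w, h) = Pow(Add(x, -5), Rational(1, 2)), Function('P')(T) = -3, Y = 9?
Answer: Rational(-1, 3) ≈ -0.33333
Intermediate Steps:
x = 1 (x = Pow(Add(-8, 9), -1) = Pow(1, -1) = 1)
Function('y')(O) = Add(Rational(-5, 2), Pow(Add(4, O), 2)) (Function('y')(O) = Add(Rational(-5, 2), Pow(Add(O, 4), 2)) = Add(Rational(-5, 2), Pow(Add(4, O), 2)))
Function('N')(w, h) = Mul(2, I) (Function('N')(w, h) = Pow(Add(1, -5), Rational(1, 2)) = Pow(-4, Rational(1, 2)) = Mul(2, I))
Function('z')(b) = -3
Pow(Function('z')(Function('N')(14, Function('y')(4))), -1) = Pow(-3, -1) = Rational(-1, 3)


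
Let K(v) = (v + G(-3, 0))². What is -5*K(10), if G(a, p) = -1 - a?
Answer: -720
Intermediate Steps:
K(v) = (2 + v)² (K(v) = (v + (-1 - 1*(-3)))² = (v + (-1 + 3))² = (v + 2)² = (2 + v)²)
-5*K(10) = -5*(2 + 10)² = -5*12² = -5*144 = -720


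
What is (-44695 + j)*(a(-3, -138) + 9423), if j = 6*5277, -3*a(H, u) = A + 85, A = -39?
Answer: -367830359/3 ≈ -1.2261e+8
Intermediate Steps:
a(H, u) = -46/3 (a(H, u) = -(-39 + 85)/3 = -1/3*46 = -46/3)
j = 31662
(-44695 + j)*(a(-3, -138) + 9423) = (-44695 + 31662)*(-46/3 + 9423) = -13033*28223/3 = -367830359/3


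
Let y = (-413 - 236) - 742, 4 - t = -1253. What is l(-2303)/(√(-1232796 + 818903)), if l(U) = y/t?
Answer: 1391*I*√413893/520263501 ≈ 0.0017201*I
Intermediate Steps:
t = 1257 (t = 4 - 1*(-1253) = 4 + 1253 = 1257)
y = -1391 (y = -649 - 742 = -1391)
l(U) = -1391/1257
l(-2303)/(√(-1232796 + 818903)) = -1391/(1257*√(-1232796 + 818903)) = -1391*(-I*√413893/413893)/1257 = -(-1391)*I*√413893/520263501 = 1391*I*√413893/520263501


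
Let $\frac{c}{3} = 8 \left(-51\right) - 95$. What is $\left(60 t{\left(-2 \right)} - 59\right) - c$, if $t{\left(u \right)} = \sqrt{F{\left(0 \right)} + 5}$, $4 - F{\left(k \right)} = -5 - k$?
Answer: $1450 + 60 \sqrt{14} \approx 1674.5$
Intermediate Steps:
$F{\left(k \right)} = 9 + k$ ($F{\left(k \right)} = 4 - \left(-5 - k\right) = 4 + \left(5 + k\right) = 9 + k$)
$t{\left(u \right)} = \sqrt{14}$ ($t{\left(u \right)} = \sqrt{\left(9 + 0\right) + 5} = \sqrt{9 + 5} = \sqrt{14}$)
$c = -1509$ ($c = 3 \left(8 \left(-51\right) - 95\right) = 3 \left(-408 - 95\right) = 3 \left(-503\right) = -1509$)
$\left(60 t{\left(-2 \right)} - 59\right) - c = \left(60 \sqrt{14} - 59\right) - -1509 = \left(-59 + 60 \sqrt{14}\right) + 1509 = 1450 + 60 \sqrt{14}$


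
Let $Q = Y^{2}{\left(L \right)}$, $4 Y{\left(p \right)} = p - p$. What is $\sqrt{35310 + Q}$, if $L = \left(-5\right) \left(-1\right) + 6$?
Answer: $\sqrt{35310} \approx 187.91$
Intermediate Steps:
$L = 11$ ($L = 5 + 6 = 11$)
$Y{\left(p \right)} = 0$ ($Y{\left(p \right)} = \frac{p - p}{4} = \frac{1}{4} \cdot 0 = 0$)
$Q = 0$ ($Q = 0^{2} = 0$)
$\sqrt{35310 + Q} = \sqrt{35310 + 0} = \sqrt{35310}$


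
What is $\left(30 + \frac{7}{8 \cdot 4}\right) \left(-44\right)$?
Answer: $- \frac{10637}{8} \approx -1329.6$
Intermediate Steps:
$\left(30 + \frac{7}{8 \cdot 4}\right) \left(-44\right) = \left(30 + \frac{7}{32}\right) \left(-44\right) = \frac{967}{32} \left(-44\right) = - \frac{10637}{8}$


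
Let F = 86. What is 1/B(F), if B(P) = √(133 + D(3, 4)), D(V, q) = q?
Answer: √137/137 ≈ 0.085436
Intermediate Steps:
B(P) = √137 (B(P) = √(133 + 4) = √137)
1/B(F) = 1/(√137) = √137/137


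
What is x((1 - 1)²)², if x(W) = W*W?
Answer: 0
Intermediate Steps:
x(W) = W²
x((1 - 1)²)² = (((1 - 1)²)²)² = ((0²)²)² = (0²)² = 0² = 0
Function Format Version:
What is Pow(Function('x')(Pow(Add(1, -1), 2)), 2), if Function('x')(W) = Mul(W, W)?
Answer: 0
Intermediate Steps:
Function('x')(W) = Pow(W, 2)
Pow(Function('x')(Pow(Add(1, -1), 2)), 2) = Pow(Pow(Pow(Add(1, -1), 2), 2), 2) = Pow(Pow(Pow(0, 2), 2), 2) = Pow(Pow(0, 2), 2) = Pow(0, 2) = 0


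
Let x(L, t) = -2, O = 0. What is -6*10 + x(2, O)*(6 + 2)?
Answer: -76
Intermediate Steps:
-6*10 + x(2, O)*(6 + 2) = -6*10 - 2*(6 + 2) = -60 - 2*8 = -60 - 16 = -76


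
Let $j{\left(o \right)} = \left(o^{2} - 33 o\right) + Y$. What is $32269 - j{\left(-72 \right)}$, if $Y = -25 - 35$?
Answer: $24769$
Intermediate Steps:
$Y = -60$ ($Y = -25 - 35 = -60$)
$j{\left(o \right)} = -60 + o^{2} - 33 o$ ($j{\left(o \right)} = \left(o^{2} - 33 o\right) - 60 = -60 + o^{2} - 33 o$)
$32269 - j{\left(-72 \right)} = 32269 - \left(-60 + \left(-72\right)^{2} - -2376\right) = 32269 - \left(-60 + 5184 + 2376\right) = 32269 - 7500 = 24769$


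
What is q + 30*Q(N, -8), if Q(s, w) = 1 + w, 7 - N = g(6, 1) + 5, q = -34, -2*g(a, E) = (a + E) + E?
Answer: -244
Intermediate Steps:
g(a, E) = -E - a/2 (g(a, E) = -((a + E) + E)/2 = -((E + a) + E)/2 = -(a + 2*E)/2 = -E - a/2)
N = 6 (N = 7 - ((-1*1 - ½*6) + 5) = 7 - ((-1 - 3) + 5) = 7 - (-4 + 5) = 7 - 1*1 = 7 - 1 = 6)
q + 30*Q(N, -8) = -34 + 30*(1 - 8) = -34 + 30*(-7) = -34 - 210 = -244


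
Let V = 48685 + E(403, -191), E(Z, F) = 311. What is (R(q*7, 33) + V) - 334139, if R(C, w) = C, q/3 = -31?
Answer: -285794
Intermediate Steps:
q = -93 (q = 3*(-31) = -93)
V = 48996 (V = 48685 + 311 = 48996)
(R(q*7, 33) + V) - 334139 = (-93*7 + 48996) - 334139 = (-651 + 48996) - 334139 = 48345 - 334139 = -285794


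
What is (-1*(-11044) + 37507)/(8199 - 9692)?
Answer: -48551/1493 ≈ -32.519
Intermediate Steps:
(-1*(-11044) + 37507)/(8199 - 9692) = (11044 + 37507)/(-1493) = 48551*(-1/1493) = -48551/1493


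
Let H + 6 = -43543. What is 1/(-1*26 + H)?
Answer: -1/43575 ≈ -2.2949e-5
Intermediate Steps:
H = -43549 (H = -6 - 43543 = -43549)
1/(-1*26 + H) = 1/(-1*26 - 43549) = 1/(-26 - 43549) = 1/(-43575) = -1/43575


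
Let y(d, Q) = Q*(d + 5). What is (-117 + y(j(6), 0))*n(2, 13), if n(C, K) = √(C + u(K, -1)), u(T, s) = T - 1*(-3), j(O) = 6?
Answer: -351*√2 ≈ -496.39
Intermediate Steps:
y(d, Q) = Q*(5 + d)
u(T, s) = 3 + T (u(T, s) = T + 3 = 3 + T)
n(C, K) = √(3 + C + K) (n(C, K) = √(C + (3 + K)) = √(3 + C + K))
(-117 + y(j(6), 0))*n(2, 13) = (-117 + 0*(5 + 6))*√(3 + 2 + 13) = (-117 + 0*11)*√18 = (-117 + 0)*(3*√2) = -351*√2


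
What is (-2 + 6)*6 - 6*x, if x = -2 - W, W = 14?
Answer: 120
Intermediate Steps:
x = -16 (x = -2 - 1*14 = -2 - 14 = -16)
(-2 + 6)*6 - 6*x = (-2 + 6)*6 - 6*(-16) = 4*6 + 96 = 24 + 96 = 120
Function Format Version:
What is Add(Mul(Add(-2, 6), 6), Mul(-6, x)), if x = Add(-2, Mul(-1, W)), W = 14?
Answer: 120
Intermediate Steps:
x = -16 (x = Add(-2, Mul(-1, 14)) = Add(-2, -14) = -16)
Add(Mul(Add(-2, 6), 6), Mul(-6, x)) = Add(Mul(Add(-2, 6), 6), Mul(-6, -16)) = Add(Mul(4, 6), 96) = Add(24, 96) = 120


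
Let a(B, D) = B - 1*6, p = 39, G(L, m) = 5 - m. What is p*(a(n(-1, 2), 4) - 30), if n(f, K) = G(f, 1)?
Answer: -1248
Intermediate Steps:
n(f, K) = 4 (n(f, K) = 5 - 1*1 = 5 - 1 = 4)
a(B, D) = -6 + B (a(B, D) = B - 6 = -6 + B)
p*(a(n(-1, 2), 4) - 30) = 39*((-6 + 4) - 30) = 39*(-2 - 30) = 39*(-32) = -1248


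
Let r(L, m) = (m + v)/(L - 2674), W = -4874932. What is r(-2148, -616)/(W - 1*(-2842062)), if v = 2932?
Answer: 579/2450624785 ≈ 2.3627e-7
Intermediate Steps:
r(L, m) = (2932 + m)/(-2674 + L) (r(L, m) = (m + 2932)/(L - 2674) = (2932 + m)/(-2674 + L))
r(-2148, -616)/(W - 1*(-2842062)) = ((2932 - 616)/(-2674 - 2148))/(-4874932 - 1*(-2842062)) = (2316/(-4822))/(-4874932 + 2842062) = -1/4822*2316/(-2032870) = -1158/2411*(-1/2032870) = 579/2450624785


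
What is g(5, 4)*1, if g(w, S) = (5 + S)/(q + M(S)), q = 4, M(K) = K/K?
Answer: 9/5 ≈ 1.8000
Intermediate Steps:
M(K) = 1
g(w, S) = 1 + S/5 (g(w, S) = (5 + S)/(4 + 1) = (5 + S)/5 = (5 + S)*(1/5) = 1 + S/5)
g(5, 4)*1 = (1 + (1/5)*4)*1 = (1 + 4/5)*1 = (9/5)*1 = 9/5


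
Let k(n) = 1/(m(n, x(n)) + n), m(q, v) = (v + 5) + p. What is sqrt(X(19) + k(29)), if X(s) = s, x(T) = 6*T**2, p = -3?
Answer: 4*sqrt(30609233)/5077 ≈ 4.3589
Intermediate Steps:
m(q, v) = 2 + v (m(q, v) = (v + 5) - 3 = (5 + v) - 3 = 2 + v)
k(n) = 1/(2 + n + 6*n**2) (k(n) = 1/((2 + 6*n**2) + n) = 1/(2 + n + 6*n**2))
sqrt(X(19) + k(29)) = sqrt(19 + 1/(2 + 29 + 6*29**2)) = sqrt(19 + 1/(2 + 29 + 6*841)) = sqrt(19 + 1/(2 + 29 + 5046)) = sqrt(19 + 1/5077) = sqrt(96464/5077) = 4*sqrt(30609233)/5077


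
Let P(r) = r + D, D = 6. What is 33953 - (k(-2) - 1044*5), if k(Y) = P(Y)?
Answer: 39169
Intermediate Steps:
P(r) = 6 + r (P(r) = r + 6 = 6 + r)
k(Y) = 6 + Y
33953 - (k(-2) - 1044*5) = 33953 - ((6 - 2) - 1044*5) = 33953 - (4 - 87*60) = 33953 - (4 - 5220) = 33953 - 1*(-5216) = 33953 + 5216 = 39169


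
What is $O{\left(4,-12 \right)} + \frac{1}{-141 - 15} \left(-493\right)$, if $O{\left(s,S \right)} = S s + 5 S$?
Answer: $- \frac{16355}{156} \approx -104.84$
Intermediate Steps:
$O{\left(s,S \right)} = 5 S + S s$
$O{\left(4,-12 \right)} + \frac{1}{-141 - 15} \left(-493\right) = - 12 \left(5 + 4\right) + \frac{1}{-141 - 15} \left(-493\right) = \left(-12\right) 9 + \frac{1}{-156} \left(-493\right) = -108 - - \frac{493}{156} = -108 + \frac{493}{156} = - \frac{16355}{156}$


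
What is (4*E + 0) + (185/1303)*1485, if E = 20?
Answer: 378965/1303 ≈ 290.84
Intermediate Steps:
(4*E + 0) + (185/1303)*1485 = (4*20 + 0) + (185/1303)*1485 = (80 + 0) + (185*(1/1303))*1485 = 80 + (185/1303)*1485 = 80 + 274725/1303 = 378965/1303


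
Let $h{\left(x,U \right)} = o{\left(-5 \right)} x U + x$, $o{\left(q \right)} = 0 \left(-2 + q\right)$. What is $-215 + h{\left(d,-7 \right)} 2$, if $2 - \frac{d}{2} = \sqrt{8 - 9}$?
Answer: $-207 - 4 i \approx -207.0 - 4.0 i$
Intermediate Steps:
$o{\left(q \right)} = 0$
$d = 4 - 2 i$ ($d = 4 - 2 \sqrt{8 - 9} = 4 - 2 \sqrt{-1} = 4 - 2 i \approx 4.0 - 2.0 i$)
$h{\left(x,U \right)} = x$ ($h{\left(x,U \right)} = 0 x U + x = 0 U + x = 0 + x = x$)
$-215 + h{\left(d,-7 \right)} 2 = -215 + \left(4 - 2 i\right) 2 = -215 + \left(8 - 4 i\right) = -207 - 4 i$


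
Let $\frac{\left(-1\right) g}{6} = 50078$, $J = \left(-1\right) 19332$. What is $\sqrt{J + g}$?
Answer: $10 i \sqrt{3198} \approx 565.51 i$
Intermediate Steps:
$J = -19332$
$g = -300468$ ($g = \left(-6\right) 50078 = -300468$)
$\sqrt{J + g} = \sqrt{-19332 - 300468} = \sqrt{-319800} = 10 i \sqrt{3198}$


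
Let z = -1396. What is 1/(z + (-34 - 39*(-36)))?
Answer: -1/26 ≈ -0.038462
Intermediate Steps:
1/(z + (-34 - 39*(-36))) = 1/(-1396 + (-34 - 39*(-36))) = 1/(-1396 + (-34 + 1404)) = 1/(-1396 + 1370) = 1/(-26) = -1/26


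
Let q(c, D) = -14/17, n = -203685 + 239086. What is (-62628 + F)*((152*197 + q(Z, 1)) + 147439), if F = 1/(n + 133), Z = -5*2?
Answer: -6710757438670447/604078 ≈ -1.1109e+10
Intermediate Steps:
n = 35401
Z = -10
q(c, D) = -14/17 (q(c, D) = -14*1/17 = -14/17)
F = 1/35534 (F = 1/(35401 + 133) = 1/35534 ≈ 2.8142e-5)
(-62628 + F)*((152*197 + q(Z, 1)) + 147439) = (-62628 + 1/35534)*((152*197 - 14/17) + 147439) = -2225423351*((29944 - 14/17) + 147439)/35534 = -2225423351*(509034/17 + 147439)/35534 = -2225423351/35534*3015497/17 = -6710757438670447/604078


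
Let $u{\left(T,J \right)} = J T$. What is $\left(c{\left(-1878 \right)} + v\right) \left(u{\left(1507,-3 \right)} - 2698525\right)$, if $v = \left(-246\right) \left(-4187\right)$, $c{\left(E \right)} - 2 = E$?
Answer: $-2779071871796$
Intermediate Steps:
$c{\left(E \right)} = 2 + E$
$v = 1030002$
$\left(c{\left(-1878 \right)} + v\right) \left(u{\left(1507,-3 \right)} - 2698525\right) = \left(\left(2 - 1878\right) + 1030002\right) \left(\left(-3\right) 1507 - 2698525\right) = \left(-1876 + 1030002\right) \left(-4521 - 2698525\right) = 1028126 \left(-2703046\right) = -2779071871796$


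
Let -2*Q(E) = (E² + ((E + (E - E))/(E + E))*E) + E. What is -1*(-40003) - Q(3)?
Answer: 160039/4 ≈ 40010.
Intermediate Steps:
Q(E) = -3*E/4 - E²/2 (Q(E) = -((E² + ((E + (E - E))/(E + E))*E) + E)/2 = -((E² + ((E + 0)/((2*E)))*E) + E)/2 = -((E² + (E*(1/(2*E)))*E) + E)/2 = -((E² + E/2) + E)/2 = -(E² + 3*E/2)/2 = -3*E/4 - E²/2)
-1*(-40003) - Q(3) = -1*(-40003) - (-1)*3*(3 + 2*3)/4 = 40003 - (-1)*3*(3 + 6)/4 = 40003 - (-1)*3*9/4 = 40003 - 1*(-27/4) = 40003 + 27/4 = 160039/4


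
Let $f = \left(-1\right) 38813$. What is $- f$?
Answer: $38813$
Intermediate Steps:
$f = -38813$
$- f = \left(-1\right) \left(-38813\right) = 38813$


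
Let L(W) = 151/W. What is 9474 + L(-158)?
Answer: 1496741/158 ≈ 9473.0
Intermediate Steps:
9474 + L(-158) = 9474 + 151/(-158) = 9474 + 151*(-1/158) = 9474 - 151/158 = 1496741/158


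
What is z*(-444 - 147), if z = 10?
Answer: -5910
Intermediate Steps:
z*(-444 - 147) = 10*(-444 - 147) = 10*(-591) = -5910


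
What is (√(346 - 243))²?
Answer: 103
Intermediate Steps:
(√(346 - 243))² = (√103)² = 103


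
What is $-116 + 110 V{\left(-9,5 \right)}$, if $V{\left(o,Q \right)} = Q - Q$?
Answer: $-116$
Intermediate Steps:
$V{\left(o,Q \right)} = 0$
$-116 + 110 V{\left(-9,5 \right)} = -116 + 110 \cdot 0 = -116 + 0 = -116$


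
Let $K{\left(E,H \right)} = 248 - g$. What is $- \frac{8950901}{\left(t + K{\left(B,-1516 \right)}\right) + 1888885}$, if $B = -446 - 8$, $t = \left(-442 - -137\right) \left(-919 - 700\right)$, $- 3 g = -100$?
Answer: $- \frac{26852703}{7148684} \approx -3.7563$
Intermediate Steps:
$g = \frac{100}{3}$ ($g = \left(- \frac{1}{3}\right) \left(-100\right) = \frac{100}{3} \approx 33.333$)
$t = 493795$ ($t = \left(-442 + 137\right) \left(-1619\right) = \left(-305\right) \left(-1619\right) = 493795$)
$B = -454$ ($B = -446 - 8 = -454$)
$K{\left(E,H \right)} = \frac{644}{3}$ ($K{\left(E,H \right)} = 248 - \frac{100}{3} = \frac{644}{3}$)
$- \frac{8950901}{\left(t + K{\left(B,-1516 \right)}\right) + 1888885} = - \frac{8950901}{\left(493795 + \frac{644}{3}\right) + 1888885} = - \frac{8950901}{\frac{1482029}{3} + 1888885} = - \frac{8950901}{\frac{7148684}{3}} = \left(-8950901\right) \frac{3}{7148684} = - \frac{26852703}{7148684}$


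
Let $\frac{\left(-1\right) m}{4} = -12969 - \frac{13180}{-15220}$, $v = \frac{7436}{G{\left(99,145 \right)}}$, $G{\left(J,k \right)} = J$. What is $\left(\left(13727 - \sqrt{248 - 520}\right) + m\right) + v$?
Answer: $\frac{449805659}{6849} - 4 i \sqrt{17} \approx 65675.0 - 16.492 i$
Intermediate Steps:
$v = \frac{676}{9}$ ($v = \frac{7436}{99} = 7436 \cdot \frac{1}{99} = \frac{676}{9} \approx 75.111$)
$m = \frac{39475000}{761}$ ($m = - 4 \left(-12969 - \frac{13180}{-15220}\right) = - 4 \left(-12969 - - \frac{659}{761}\right) = - 4 \left(-12969 + \frac{659}{761}\right) = \left(-4\right) \left(- \frac{9868750}{761}\right) = \frac{39475000}{761} \approx 51873.0$)
$\left(\left(13727 - \sqrt{248 - 520}\right) + m\right) + v = \left(\left(13727 - \sqrt{248 - 520}\right) + \frac{39475000}{761}\right) + \frac{676}{9} = \left(\left(13727 - \sqrt{-272}\right) + \frac{39475000}{761}\right) + \frac{676}{9} = \left(\left(13727 - 4 i \sqrt{17}\right) + \frac{39475000}{761}\right) + \frac{676}{9} = \left(\frac{49921247}{761} - 4 i \sqrt{17}\right) + \frac{676}{9} = \frac{449805659}{6849} - 4 i \sqrt{17}$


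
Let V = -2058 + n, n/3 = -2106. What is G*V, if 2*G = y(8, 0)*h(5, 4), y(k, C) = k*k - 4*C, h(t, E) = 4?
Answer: -1072128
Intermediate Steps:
n = -6318 (n = 3*(-2106) = -6318)
y(k, C) = k² - 4*C
G = 128 (G = ((8² - 4*0)*4)/2 = ((64 + 0)*4)/2 = (64*4)/2 = (½)*256 = 128)
V = -8376 (V = -2058 - 6318 = -8376)
G*V = 128*(-8376) = -1072128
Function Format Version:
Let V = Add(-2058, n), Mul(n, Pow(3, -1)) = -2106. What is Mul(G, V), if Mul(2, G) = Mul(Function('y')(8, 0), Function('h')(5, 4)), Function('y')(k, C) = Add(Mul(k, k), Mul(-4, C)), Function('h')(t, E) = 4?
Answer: -1072128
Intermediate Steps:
n = -6318 (n = Mul(3, -2106) = -6318)
Function('y')(k, C) = Add(Pow(k, 2), Mul(-4, C))
G = 128 (G = Mul(Rational(1, 2), Mul(Add(Pow(8, 2), Mul(-4, 0)), 4)) = Mul(Rational(1, 2), Mul(Add(64, 0), 4)) = Mul(Rational(1, 2), Mul(64, 4)) = Mul(Rational(1, 2), 256) = 128)
V = -8376 (V = Add(-2058, -6318) = -8376)
Mul(G, V) = Mul(128, -8376) = -1072128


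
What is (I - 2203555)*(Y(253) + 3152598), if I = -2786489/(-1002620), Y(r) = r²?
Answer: -7106531957392235877/1002620 ≈ -7.0880e+12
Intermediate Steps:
I = 2786489/1002620 (I = -2786489*(-1/1002620) = 2786489/1002620 ≈ 2.7792)
(I - 2203555)*(Y(253) + 3152598) = (2786489/1002620 - 2203555)*(253² + 3152598) = -2209325527611*(64009 + 3152598)/1002620 = -2209325527611/1002620*3216607 = -7106531957392235877/1002620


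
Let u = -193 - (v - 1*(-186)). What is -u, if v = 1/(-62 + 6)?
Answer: 21223/56 ≈ 378.98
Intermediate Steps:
v = -1/56 (v = 1/(-56) = -1/56 ≈ -0.017857)
u = -21223/56 (u = -193 - (-1/56 - 1*(-186)) = -193 - (-1/56 + 186) = -193 - 1*10415/56 = -193 - 10415/56 = -21223/56 ≈ -378.98)
-u = -1*(-21223/56) = 21223/56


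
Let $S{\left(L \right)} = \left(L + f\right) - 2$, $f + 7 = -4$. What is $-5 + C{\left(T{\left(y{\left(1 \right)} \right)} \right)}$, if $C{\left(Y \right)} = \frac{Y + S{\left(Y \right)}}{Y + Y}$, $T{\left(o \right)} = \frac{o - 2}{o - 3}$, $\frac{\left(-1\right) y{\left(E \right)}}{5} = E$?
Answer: $- \frac{80}{7} \approx -11.429$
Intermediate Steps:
$f = -11$ ($f = -7 - 4 = -11$)
$S{\left(L \right)} = -13 + L$ ($S{\left(L \right)} = \left(L - 11\right) - 2 = \left(-11 + L\right) - 2 = -13 + L$)
$y{\left(E \right)} = - 5 E$
$T{\left(o \right)} = \frac{-2 + o}{-3 + o}$
$C{\left(Y \right)} = \frac{-13 + 2 Y}{2 Y}$ ($C{\left(Y \right)} = \frac{Y + \left(-13 + Y\right)}{Y + Y} = \frac{-13 + 2 Y}{2 Y}$)
$-5 + C{\left(T{\left(y{\left(1 \right)} \right)} \right)} = -5 + \frac{- \frac{13}{2} + \frac{-2 - 5}{-3 - 5}}{\frac{1}{-3 - 5} \left(-2 - 5\right)} = -5 + \frac{- \frac{13}{2} + \frac{1}{-8} \left(-7\right)}{\frac{1}{-8} \left(-7\right)} = -5 + \frac{- \frac{13}{2} - - \frac{7}{8}}{\left(- \frac{1}{8}\right) \left(-7\right)} = -5 + \frac{- \frac{13}{2} + \frac{7}{8}}{\frac{7}{8}} = -5 + \frac{8}{7} \left(- \frac{45}{8}\right) = -5 - \frac{45}{7} = - \frac{80}{7}$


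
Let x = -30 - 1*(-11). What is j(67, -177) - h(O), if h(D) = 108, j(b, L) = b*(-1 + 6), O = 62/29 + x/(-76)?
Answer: 227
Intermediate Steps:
x = -19 (x = -30 + 11 = -19)
O = 277/116 (O = 62/29 - 19/(-76) = 62*(1/29) - 19*(-1/76) = 62/29 + 1/4 = 277/116 ≈ 2.3879)
j(b, L) = 5*b (j(b, L) = b*5 = 5*b)
j(67, -177) - h(O) = 5*67 - 1*108 = 335 - 108 = 227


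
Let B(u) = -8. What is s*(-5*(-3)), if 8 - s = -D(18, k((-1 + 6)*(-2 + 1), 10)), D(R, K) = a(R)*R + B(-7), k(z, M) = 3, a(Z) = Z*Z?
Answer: 87480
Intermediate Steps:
a(Z) = Z²
D(R, K) = -8 + R³ (D(R, K) = R²*R - 8 = R³ - 8 = -8 + R³)
s = 5832 (s = 8 - (-1)*(-8 + 18³) = 8 - (-1)*(-8 + 5832) = 8 - (-1)*5824 = 8 - 1*(-5824) = 8 + 5824 = 5832)
s*(-5*(-3)) = 5832*(-5*(-3)) = 5832*15 = 87480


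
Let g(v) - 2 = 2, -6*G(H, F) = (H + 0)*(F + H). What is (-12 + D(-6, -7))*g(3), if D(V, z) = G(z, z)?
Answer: -340/3 ≈ -113.33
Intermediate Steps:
G(H, F) = -H*(F + H)/6 (G(H, F) = -(H + 0)*(F + H)/6 = -H*(F + H)/6)
D(V, z) = -z²/3 (D(V, z) = -z*(z + z)/6 = -z*2*z/6 = -z²/3)
g(v) = 4 (g(v) = 2 + 2 = 4)
(-12 + D(-6, -7))*g(3) = (-12 - ⅓*(-7)²)*4 = (-12 - ⅓*49)*4 = (-12 - 49/3)*4 = -85/3*4 = -340/3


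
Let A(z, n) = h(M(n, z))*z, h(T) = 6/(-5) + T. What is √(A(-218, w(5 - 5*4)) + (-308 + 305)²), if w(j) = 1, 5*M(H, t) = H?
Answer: √227 ≈ 15.067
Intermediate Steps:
M(H, t) = H/5
h(T) = -6/5 + T (h(T) = 6*(-⅕) + T = -6/5 + T)
A(z, n) = z*(-6/5 + n/5) (A(z, n) = (-6/5 + n/5)*z = z*(-6/5 + n/5))
√(A(-218, w(5 - 5*4)) + (-308 + 305)²) = √((⅕)*(-218)*(-6 + 1) + (-308 + 305)²) = √((⅕)*(-218)*(-5) + (-3)²) = √(218 + 9) = √227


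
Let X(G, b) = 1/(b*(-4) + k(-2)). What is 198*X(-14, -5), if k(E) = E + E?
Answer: 99/8 ≈ 12.375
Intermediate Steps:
k(E) = 2*E
X(G, b) = 1/(-4 - 4*b) (X(G, b) = 1/(b*(-4) + 2*(-2)) = 1/(-4*b - 4) = 1/(-4 - 4*b))
198*X(-14, -5) = 198*(-1/(4 + 4*(-5))) = 198*(-1/(4 - 20)) = 198*(-1/(-16)) = 198*(-1*(-1/16)) = 198*(1/16) = 99/8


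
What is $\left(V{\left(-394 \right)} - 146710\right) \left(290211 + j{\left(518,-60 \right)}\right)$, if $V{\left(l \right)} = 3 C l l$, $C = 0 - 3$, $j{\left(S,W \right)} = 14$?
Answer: $-448059222650$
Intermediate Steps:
$C = -3$ ($C = 0 - 3 = -3$)
$V{\left(l \right)} = - 9 l^{2}$ ($V{\left(l \right)} = 3 \left(-3\right) l l = - 9 l^{2}$)
$\left(V{\left(-394 \right)} - 146710\right) \left(290211 + j{\left(518,-60 \right)}\right) = \left(- 9 \left(-394\right)^{2} - 146710\right) \left(290211 + 14\right) = \left(\left(-9\right) 155236 - 146710\right) 290225 = \left(-1397124 - 146710\right) 290225 = \left(-1543834\right) 290225 = -448059222650$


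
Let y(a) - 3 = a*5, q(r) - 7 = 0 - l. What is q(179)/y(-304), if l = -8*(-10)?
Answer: 73/1517 ≈ 0.048121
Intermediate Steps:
l = 80
q(r) = -73 (q(r) = 7 + (0 - 1*80) = 7 + (0 - 80) = 7 - 80 = -73)
y(a) = 3 + 5*a (y(a) = 3 + a*5 = 3 + 5*a)
q(179)/y(-304) = -73/(3 + 5*(-304)) = -73/(3 - 1520) = -73/(-1517) = -73*(-1/1517) = 73/1517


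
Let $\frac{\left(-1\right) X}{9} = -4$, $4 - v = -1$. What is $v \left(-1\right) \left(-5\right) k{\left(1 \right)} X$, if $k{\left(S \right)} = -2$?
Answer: $-1800$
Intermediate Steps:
$v = 5$ ($v = 4 - -1 = 4 + 1 = 5$)
$X = 36$ ($X = \left(-9\right) \left(-4\right) = 36$)
$v \left(-1\right) \left(-5\right) k{\left(1 \right)} X = 5 \left(-1\right) \left(-5\right) \left(-2\right) 36 = 5 \cdot 5 \left(-2\right) 36 = 5 \left(\left(-10\right) 36\right) = 5 \left(-360\right) = -1800$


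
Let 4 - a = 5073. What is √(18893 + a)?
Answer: 48*√6 ≈ 117.58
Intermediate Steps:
a = -5069 (a = 4 - 1*5073 = 4 - 5073 = -5069)
√(18893 + a) = √(18893 - 5069) = √13824 = 48*√6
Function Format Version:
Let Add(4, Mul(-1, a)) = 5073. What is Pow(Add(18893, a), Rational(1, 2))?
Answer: Mul(48, Pow(6, Rational(1, 2))) ≈ 117.58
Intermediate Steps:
a = -5069 (a = Add(4, Mul(-1, 5073)) = Add(4, -5073) = -5069)
Pow(Add(18893, a), Rational(1, 2)) = Pow(Add(18893, -5069), Rational(1, 2)) = Pow(13824, Rational(1, 2)) = Mul(48, Pow(6, Rational(1, 2)))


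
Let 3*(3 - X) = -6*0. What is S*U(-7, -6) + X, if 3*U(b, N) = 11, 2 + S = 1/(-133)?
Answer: -580/133 ≈ -4.3609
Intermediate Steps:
S = -267/133 (S = -2 + 1/(-133) = -2 - 1/133 = -267/133 ≈ -2.0075)
U(b, N) = 11/3 (U(b, N) = (1/3)*11 = 11/3)
X = 3 (X = 3 - (-2)*0 = 3 - 1/3*0 = 3 + 0 = 3)
S*U(-7, -6) + X = -267/133*11/3 + 3 = -979/133 + 3 = -580/133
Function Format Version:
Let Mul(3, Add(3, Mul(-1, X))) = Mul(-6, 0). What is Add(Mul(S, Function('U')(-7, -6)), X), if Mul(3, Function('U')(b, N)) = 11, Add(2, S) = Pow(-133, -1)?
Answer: Rational(-580, 133) ≈ -4.3609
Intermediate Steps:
S = Rational(-267, 133) (S = Add(-2, Pow(-133, -1)) = Add(-2, Rational(-1, 133)) = Rational(-267, 133) ≈ -2.0075)
Function('U')(b, N) = Rational(11, 3) (Function('U')(b, N) = Mul(Rational(1, 3), 11) = Rational(11, 3))
X = 3 (X = Add(3, Mul(Rational(-1, 3), Mul(-6, 0))) = Add(3, Mul(Rational(-1, 3), 0)) = Add(3, 0) = 3)
Add(Mul(S, Function('U')(-7, -6)), X) = Add(Mul(Rational(-267, 133), Rational(11, 3)), 3) = Add(Rational(-979, 133), 3) = Rational(-580, 133)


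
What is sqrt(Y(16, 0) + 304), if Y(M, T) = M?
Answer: 8*sqrt(5) ≈ 17.889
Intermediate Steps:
sqrt(Y(16, 0) + 304) = sqrt(16 + 304) = sqrt(320) = 8*sqrt(5)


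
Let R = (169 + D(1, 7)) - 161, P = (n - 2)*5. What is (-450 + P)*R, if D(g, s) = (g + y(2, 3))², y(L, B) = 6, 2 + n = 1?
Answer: -26505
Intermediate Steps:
n = -1 (n = -2 + 1 = -1)
D(g, s) = (6 + g)² (D(g, s) = (g + 6)² = (6 + g)²)
P = -15 (P = (-1 - 2)*5 = -3*5 = -15)
R = 57 (R = (169 + (6 + 1)²) - 161 = (169 + 7²) - 161 = (169 + 49) - 161 = 218 - 161 = 57)
(-450 + P)*R = (-450 - 15)*57 = -465*57 = -26505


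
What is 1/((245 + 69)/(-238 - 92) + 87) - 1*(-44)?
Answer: 624877/14198 ≈ 44.012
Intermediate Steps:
1/((245 + 69)/(-238 - 92) + 87) - 1*(-44) = 1/(314/(-330) + 87) + 44 = 1/(314*(-1/330) + 87) + 44 = 1/(-157/165 + 87) + 44 = 1/(14198/165) + 44 = 165/14198 + 44 = 624877/14198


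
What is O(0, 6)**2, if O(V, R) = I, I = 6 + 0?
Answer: 36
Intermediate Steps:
I = 6
O(V, R) = 6
O(0, 6)**2 = 6**2 = 36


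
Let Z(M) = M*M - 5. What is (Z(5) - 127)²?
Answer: 11449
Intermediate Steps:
Z(M) = -5 + M² (Z(M) = M² - 5 = -5 + M²)
(Z(5) - 127)² = ((-5 + 5²) - 127)² = ((-5 + 25) - 127)² = (20 - 127)² = (-107)² = 11449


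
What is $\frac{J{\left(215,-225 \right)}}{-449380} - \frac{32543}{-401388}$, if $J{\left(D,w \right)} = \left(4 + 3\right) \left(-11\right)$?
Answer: $\frac{1831885027}{22546967430} \approx 0.081248$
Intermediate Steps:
$J{\left(D,w \right)} = -77$ ($J{\left(D,w \right)} = 7 \left(-11\right) = -77$)
$\frac{J{\left(215,-225 \right)}}{-449380} - \frac{32543}{-401388} = - \frac{77}{-449380} - \frac{32543}{-401388} = \left(-77\right) \left(- \frac{1}{449380}\right) - - \frac{32543}{401388} = \frac{77}{449380} + \frac{32543}{401388} = \frac{1831885027}{22546967430}$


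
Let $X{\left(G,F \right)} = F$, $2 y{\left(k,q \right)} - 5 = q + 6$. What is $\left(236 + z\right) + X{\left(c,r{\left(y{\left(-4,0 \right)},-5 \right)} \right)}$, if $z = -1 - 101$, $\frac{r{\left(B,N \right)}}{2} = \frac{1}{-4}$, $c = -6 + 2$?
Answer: $\frac{267}{2} \approx 133.5$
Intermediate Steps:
$y{\left(k,q \right)} = \frac{11}{2} + \frac{q}{2}$ ($y{\left(k,q \right)} = \frac{5}{2} + \frac{q + 6}{2} = \frac{5}{2} + \frac{6 + q}{2} = \frac{5}{2} + \left(3 + \frac{q}{2}\right) = \frac{11}{2} + \frac{q}{2}$)
$c = -4$
$r{\left(B,N \right)} = - \frac{1}{2}$ ($r{\left(B,N \right)} = \frac{2}{-4} = 2 \left(- \frac{1}{4}\right) = - \frac{1}{2}$)
$z = -102$
$\left(236 + z\right) + X{\left(c,r{\left(y{\left(-4,0 \right)},-5 \right)} \right)} = \left(236 - 102\right) - \frac{1}{2} = 134 - \frac{1}{2} = \frac{267}{2}$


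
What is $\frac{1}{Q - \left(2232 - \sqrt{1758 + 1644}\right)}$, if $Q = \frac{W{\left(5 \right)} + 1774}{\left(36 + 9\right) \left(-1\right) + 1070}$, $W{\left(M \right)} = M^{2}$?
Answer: $- \frac{2343151025}{5222226345751} - \frac{9455625 \sqrt{42}}{5222226345751} \approx -0.00046042$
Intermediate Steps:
$Q = \frac{1799}{1025}$ ($Q = \frac{5^{2} + 1774}{\left(36 + 9\right) \left(-1\right) + 1070} = \frac{25 + 1774}{45 \left(-1\right) + 1070} = \frac{1799}{-45 + 1070} = \frac{1799}{1025} \approx 1.7551$)
$\frac{1}{Q - \left(2232 - \sqrt{1758 + 1644}\right)} = \frac{1}{\frac{1799}{1025} - \left(2232 - \sqrt{1758 + 1644}\right)} = \frac{1}{\frac{1799}{1025} - \left(2232 - \sqrt{3402}\right)} = \frac{1}{\frac{1799}{1025} - \left(2232 - 9 \sqrt{42}\right)} = \frac{1}{- \frac{2286001}{1025} + 9 \sqrt{42}}$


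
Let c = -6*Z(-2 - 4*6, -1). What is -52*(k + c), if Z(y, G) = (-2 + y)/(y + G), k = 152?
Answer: -68224/9 ≈ -7580.4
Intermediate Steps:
Z(y, G) = (-2 + y)/(G + y)
c = -56/9 (c = -6*(-2 + (-2 - 4*6))/(-1 + (-2 - 4*6)) = -6*(-2 + (-2 - 24))/(-1 + (-2 - 24)) = -6*(-2 - 26)/(-1 - 26) = -6*(-28)/(-27) = -(-2)*(-28)/9 = -6*28/27 = -56/9 ≈ -6.2222)
-52*(k + c) = -52*(152 - 56/9) = -52*1312/9 = -68224/9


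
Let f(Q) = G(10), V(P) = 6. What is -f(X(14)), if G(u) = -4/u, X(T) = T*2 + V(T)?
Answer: ⅖ ≈ 0.40000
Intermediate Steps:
X(T) = 6 + 2*T (X(T) = T*2 + 6 = 2*T + 6 = 6 + 2*T)
f(Q) = -⅖ (f(Q) = -4/10 = -4*⅒ = -⅖)
-f(X(14)) = -1*(-⅖) = ⅖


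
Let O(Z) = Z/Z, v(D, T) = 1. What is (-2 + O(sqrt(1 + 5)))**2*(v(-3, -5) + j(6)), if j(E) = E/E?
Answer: 2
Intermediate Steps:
j(E) = 1
O(Z) = 1
(-2 + O(sqrt(1 + 5)))**2*(v(-3, -5) + j(6)) = (-2 + 1)**2*(1 + 1) = (-1)**2*2 = 1*2 = 2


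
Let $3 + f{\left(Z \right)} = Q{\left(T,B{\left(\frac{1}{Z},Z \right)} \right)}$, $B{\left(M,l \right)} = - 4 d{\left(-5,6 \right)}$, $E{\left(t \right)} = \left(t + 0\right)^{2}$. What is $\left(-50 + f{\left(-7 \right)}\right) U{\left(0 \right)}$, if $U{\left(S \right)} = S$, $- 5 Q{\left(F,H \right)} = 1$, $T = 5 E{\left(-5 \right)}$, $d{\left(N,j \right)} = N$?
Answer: $0$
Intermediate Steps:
$E{\left(t \right)} = t^{2}$
$T = 125$ ($T = 5 \left(-5\right)^{2} = 5 \cdot 25 = 125$)
$B{\left(M,l \right)} = 20$ ($B{\left(M,l \right)} = \left(-4\right) \left(-5\right) = 20$)
$Q{\left(F,H \right)} = - \frac{1}{5}$ ($Q{\left(F,H \right)} = \left(- \frac{1}{5}\right) 1 = - \frac{1}{5}$)
$f{\left(Z \right)} = - \frac{16}{5}$ ($f{\left(Z \right)} = -3 - \frac{1}{5} = - \frac{16}{5}$)
$\left(-50 + f{\left(-7 \right)}\right) U{\left(0 \right)} = \left(-50 - \frac{16}{5}\right) 0 = \left(- \frac{266}{5}\right) 0 = 0$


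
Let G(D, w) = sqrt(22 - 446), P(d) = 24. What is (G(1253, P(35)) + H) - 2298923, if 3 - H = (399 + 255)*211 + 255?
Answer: -2437169 + 2*I*sqrt(106) ≈ -2.4372e+6 + 20.591*I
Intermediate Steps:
H = -138246 (H = 3 - ((399 + 255)*211 + 255) = 3 - (654*211 + 255) = 3 - (137994 + 255) = 3 - 1*138249 = 3 - 138249 = -138246)
G(D, w) = 2*I*sqrt(106) (G(D, w) = sqrt(-424) = 2*I*sqrt(106))
(G(1253, P(35)) + H) - 2298923 = (2*I*sqrt(106) - 138246) - 2298923 = (-138246 + 2*I*sqrt(106)) - 2298923 = -2437169 + 2*I*sqrt(106)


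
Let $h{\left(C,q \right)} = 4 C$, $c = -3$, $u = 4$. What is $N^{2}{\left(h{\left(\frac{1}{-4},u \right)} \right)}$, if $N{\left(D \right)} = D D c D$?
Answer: $9$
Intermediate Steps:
$N{\left(D \right)} = - 3 D^{3}$ ($N{\left(D \right)} = D D \left(-3\right) D = D^{2} \left(-3\right) D = - 3 D^{2} D = - 3 D^{3}$)
$N^{2}{\left(h{\left(\frac{1}{-4},u \right)} \right)} = \left(- 3 \left(\frac{4}{-4}\right)^{3}\right)^{2} = \left(- 3 \left(4 \left(- \frac{1}{4}\right)\right)^{3}\right)^{2} = \left(- 3 \left(-1\right)^{3}\right)^{2} = \left(\left(-3\right) \left(-1\right)\right)^{2} = 3^{2} = 9$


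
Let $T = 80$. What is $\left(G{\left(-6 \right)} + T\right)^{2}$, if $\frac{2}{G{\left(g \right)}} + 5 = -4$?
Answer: $\frac{515524}{81} \approx 6364.5$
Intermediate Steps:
$G{\left(g \right)} = - \frac{2}{9}$ ($G{\left(g \right)} = \frac{2}{-5 - 4} = \frac{2}{-9} = 2 \left(- \frac{1}{9}\right) = - \frac{2}{9}$)
$\left(G{\left(-6 \right)} + T\right)^{2} = \left(- \frac{2}{9} + 80\right)^{2} = \left(\frac{718}{9}\right)^{2} = \frac{515524}{81}$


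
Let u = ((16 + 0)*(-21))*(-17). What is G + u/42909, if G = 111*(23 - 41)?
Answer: -28575490/14303 ≈ -1997.9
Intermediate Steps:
G = -1998 (G = 111*(-18) = -1998)
u = 5712 (u = (16*(-21))*(-17) = -336*(-17) = 5712)
G + u/42909 = -1998 + 5712/42909 = -1998 + 5712*(1/42909) = -1998 + 1904/14303 = -28575490/14303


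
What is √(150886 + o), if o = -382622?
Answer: 2*I*√57934 ≈ 481.39*I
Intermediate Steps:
√(150886 + o) = √(150886 - 382622) = √(-231736) = 2*I*√57934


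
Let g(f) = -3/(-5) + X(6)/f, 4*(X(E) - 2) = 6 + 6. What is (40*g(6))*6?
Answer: 344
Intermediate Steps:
X(E) = 5 (X(E) = 2 + (6 + 6)/4 = 2 + (1/4)*12 = 2 + 3 = 5)
g(f) = 3/5 + 5/f (g(f) = -3/(-5) + 5/f = -3*(-1/5) + 5/f = 3/5 + 5/f)
(40*g(6))*6 = (40*(3/5 + 5/6))*6 = (40*(43/30))*6 = (172/3)*6 = 344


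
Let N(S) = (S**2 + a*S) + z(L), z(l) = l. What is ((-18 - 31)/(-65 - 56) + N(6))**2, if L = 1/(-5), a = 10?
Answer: 3387705616/366025 ≈ 9255.4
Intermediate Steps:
L = -1/5 (L = 1*(-1/5) = -1/5 ≈ -0.20000)
N(S) = -1/5 + S**2 + 10*S (N(S) = (S**2 + 10*S) - 1/5 = -1/5 + S**2 + 10*S)
((-18 - 31)/(-65 - 56) + N(6))**2 = ((-18 - 31)/(-65 - 56) + (-1/5 + 6**2 + 10*6))**2 = (-49/(-121) + (-1/5 + 36 + 60))**2 = (-49*(-1/121) + 479/5)**2 = (49/121 + 479/5)**2 = (58204/605)**2 = 3387705616/366025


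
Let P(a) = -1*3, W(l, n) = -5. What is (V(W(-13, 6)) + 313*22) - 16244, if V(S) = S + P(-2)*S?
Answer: -9348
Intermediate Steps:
P(a) = -3
V(S) = -2*S (V(S) = S - 3*S = -2*S)
(V(W(-13, 6)) + 313*22) - 16244 = (-2*(-5) + 313*22) - 16244 = (10 + 6886) - 16244 = 6896 - 16244 = -9348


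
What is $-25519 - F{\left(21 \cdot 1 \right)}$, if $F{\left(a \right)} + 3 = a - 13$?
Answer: $-25524$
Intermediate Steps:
$F{\left(a \right)} = -16 + a$ ($F{\left(a \right)} = -3 + \left(a - 13\right) = -3 + \left(-13 + a\right) = -16 + a$)
$-25519 - F{\left(21 \cdot 1 \right)} = -25519 - \left(-16 + 21 \cdot 1\right) = -25519 - \left(-16 + 21\right) = -25519 - 5 = -25524$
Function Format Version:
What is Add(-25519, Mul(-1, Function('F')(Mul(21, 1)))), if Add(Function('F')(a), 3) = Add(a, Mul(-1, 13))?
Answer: -25524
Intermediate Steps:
Function('F')(a) = Add(-16, a) (Function('F')(a) = Add(-3, Add(a, Mul(-1, 13))) = Add(-3, Add(a, -13)) = Add(-3, Add(-13, a)) = Add(-16, a))
Add(-25519, Mul(-1, Function('F')(Mul(21, 1)))) = Add(-25519, Mul(-1, Add(-16, Mul(21, 1)))) = Add(-25519, Mul(-1, Add(-16, 21))) = Add(-25519, Mul(-1, 5)) = Add(-25519, -5) = -25524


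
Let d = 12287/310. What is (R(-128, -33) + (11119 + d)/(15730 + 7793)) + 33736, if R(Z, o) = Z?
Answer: 81692454739/2430710 ≈ 33609.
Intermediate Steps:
d = 12287/310 (d = 12287*(1/310) = 12287/310 ≈ 39.635)
(R(-128, -33) + (11119 + d)/(15730 + 7793)) + 33736 = (-128 + (11119 + 12287/310)/(15730 + 7793)) + 33736 = (-128 + (3459177/310)/23523) + 33736 = (-128 + (3459177/310)*(1/23523)) + 33736 = (-128 + 1153059/2430710) + 33736 = -309977821/2430710 + 33736 = 81692454739/2430710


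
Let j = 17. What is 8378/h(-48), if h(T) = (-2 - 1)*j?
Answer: -8378/51 ≈ -164.27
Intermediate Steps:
h(T) = -51 (h(T) = (-2 - 1)*17 = -3*17 = -51)
8378/h(-48) = 8378/(-51) = 8378*(-1/51) = -8378/51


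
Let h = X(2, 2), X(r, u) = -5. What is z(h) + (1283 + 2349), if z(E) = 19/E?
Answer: 18141/5 ≈ 3628.2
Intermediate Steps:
h = -5
z(h) + (1283 + 2349) = 19/(-5) + (1283 + 2349) = 19*(-⅕) + 3632 = -19/5 + 3632 = 18141/5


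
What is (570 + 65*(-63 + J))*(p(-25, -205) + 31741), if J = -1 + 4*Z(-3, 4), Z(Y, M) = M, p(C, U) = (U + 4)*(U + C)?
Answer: -198826050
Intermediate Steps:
p(C, U) = (4 + U)*(C + U)
J = 15 (J = -1 + 4*4 = -1 + 16 = 15)
(570 + 65*(-63 + J))*(p(-25, -205) + 31741) = (570 + 65*(-63 + 15))*(((-205)**2 + 4*(-25) + 4*(-205) - 25*(-205)) + 31741) = (570 + 65*(-48))*((42025 - 100 - 820 + 5125) + 31741) = (570 - 3120)*(46230 + 31741) = -2550*77971 = -198826050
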